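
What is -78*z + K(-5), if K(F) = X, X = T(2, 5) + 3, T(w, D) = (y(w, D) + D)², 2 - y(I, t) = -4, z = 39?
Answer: -2918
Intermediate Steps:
y(I, t) = 6 (y(I, t) = 2 - 1*(-4) = 2 + 4 = 6)
T(w, D) = (6 + D)²
X = 124 (X = (6 + 5)² + 3 = 11² + 3 = 121 + 3 = 124)
K(F) = 124
-78*z + K(-5) = -78*39 + 124 = -3042 + 124 = -2918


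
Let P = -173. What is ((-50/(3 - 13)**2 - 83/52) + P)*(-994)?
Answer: 4525185/26 ≈ 1.7405e+5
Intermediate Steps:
((-50/(3 - 13)**2 - 83/52) + P)*(-994) = ((-50/(3 - 13)**2 - 83/52) - 173)*(-994) = ((-50/((-10)**2) - 83*1/52) - 173)*(-994) = ((-50/100 - 83/52) - 173)*(-994) = ((-50*1/100 - 83/52) - 173)*(-994) = ((-1/2 - 83/52) - 173)*(-994) = (-109/52 - 173)*(-994) = -9105/52*(-994) = 4525185/26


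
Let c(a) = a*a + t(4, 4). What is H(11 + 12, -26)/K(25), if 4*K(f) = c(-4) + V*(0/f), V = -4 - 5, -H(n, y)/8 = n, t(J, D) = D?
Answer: -184/5 ≈ -36.800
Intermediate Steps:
H(n, y) = -8*n
V = -9
c(a) = 4 + a**2 (c(a) = a*a + 4 = a**2 + 4 = 4 + a**2)
K(f) = 5 (K(f) = ((4 + (-4)**2) - 0/f)/4 = ((4 + 16) - 9*0)/4 = (20 + 0)/4 = (1/4)*20 = 5)
H(11 + 12, -26)/K(25) = -8*(11 + 12)/5 = -8*23*(1/5) = -184*1/5 = -184/5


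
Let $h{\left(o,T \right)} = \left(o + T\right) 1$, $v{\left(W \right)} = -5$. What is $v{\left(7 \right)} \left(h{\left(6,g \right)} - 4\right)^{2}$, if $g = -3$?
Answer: $-5$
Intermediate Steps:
$h{\left(o,T \right)} = T + o$ ($h{\left(o,T \right)} = \left(T + o\right) 1 = T + o$)
$v{\left(7 \right)} \left(h{\left(6,g \right)} - 4\right)^{2} = - 5 \left(\left(-3 + 6\right) - 4\right)^{2} = - 5 \left(3 - 4\right)^{2} = - 5 \left(-1\right)^{2} = \left(-5\right) 1 = -5$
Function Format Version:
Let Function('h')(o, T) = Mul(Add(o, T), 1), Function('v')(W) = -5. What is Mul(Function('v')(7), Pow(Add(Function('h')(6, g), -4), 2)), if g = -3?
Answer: -5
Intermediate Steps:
Function('h')(o, T) = Add(T, o) (Function('h')(o, T) = Mul(Add(T, o), 1) = Add(T, o))
Mul(Function('v')(7), Pow(Add(Function('h')(6, g), -4), 2)) = Mul(-5, Pow(Add(Add(-3, 6), -4), 2)) = Mul(-5, Pow(Add(3, -4), 2)) = Mul(-5, Pow(-1, 2)) = Mul(-5, 1) = -5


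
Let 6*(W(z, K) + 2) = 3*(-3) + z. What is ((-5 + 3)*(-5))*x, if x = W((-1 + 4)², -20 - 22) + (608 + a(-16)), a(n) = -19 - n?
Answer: 6030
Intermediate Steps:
W(z, K) = -7/2 + z/6 (W(z, K) = -2 + (3*(-3) + z)/6 = -2 + (-9 + z)/6 = -2 + (-3/2 + z/6) = -7/2 + z/6)
x = 603 (x = (-7/2 + (-1 + 4)²/6) + (608 + (-19 - 1*(-16))) = (-7/2 + (⅙)*3²) + (608 + (-19 + 16)) = (-7/2 + (⅙)*9) + (608 - 3) = (-7/2 + 3/2) + 605 = -2 + 605 = 603)
((-5 + 3)*(-5))*x = ((-5 + 3)*(-5))*603 = -2*(-5)*603 = 10*603 = 6030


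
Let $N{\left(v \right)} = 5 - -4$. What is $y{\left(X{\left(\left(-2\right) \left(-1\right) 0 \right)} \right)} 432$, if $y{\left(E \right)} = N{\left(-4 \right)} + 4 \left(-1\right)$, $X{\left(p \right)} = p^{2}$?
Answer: $2160$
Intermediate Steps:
$N{\left(v \right)} = 9$ ($N{\left(v \right)} = 5 + 4 = 9$)
$y{\left(E \right)} = 5$ ($y{\left(E \right)} = 9 + 4 \left(-1\right) = 9 - 4 = 5$)
$y{\left(X{\left(\left(-2\right) \left(-1\right) 0 \right)} \right)} 432 = 5 \cdot 432 = 2160$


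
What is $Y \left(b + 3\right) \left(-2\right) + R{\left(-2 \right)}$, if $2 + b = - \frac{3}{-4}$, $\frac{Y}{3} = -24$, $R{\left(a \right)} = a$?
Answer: $250$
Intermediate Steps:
$Y = -72$ ($Y = 3 \left(-24\right) = -72$)
$b = - \frac{5}{4}$ ($b = -2 - \frac{3}{-4} = -2 - - \frac{3}{4} = -2 + \frac{3}{4} = - \frac{5}{4} \approx -1.25$)
$Y \left(b + 3\right) \left(-2\right) + R{\left(-2 \right)} = - 72 \left(- \frac{5}{4} + 3\right) \left(-2\right) - 2 = - 72 \cdot \frac{7}{4} \left(-2\right) - 2 = \left(-72\right) \left(- \frac{7}{2}\right) - 2 = 252 - 2 = 250$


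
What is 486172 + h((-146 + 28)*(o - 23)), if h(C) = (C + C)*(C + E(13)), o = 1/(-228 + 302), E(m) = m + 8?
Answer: 20965385116/1369 ≈ 1.5314e+7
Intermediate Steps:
E(m) = 8 + m
o = 1/74 ≈ 0.013514
h(C) = 2*C*(21 + C) (h(C) = (C + C)*(C + (8 + 13)) = (2*C)*(C + 21) = (2*C)*(21 + C) = 2*C*(21 + C))
486172 + h((-146 + 28)*(o - 23)) = 486172 + 2*((-146 + 28)*(1/74 - 23))*(21 + (-146 + 28)*(1/74 - 23)) = 486172 + 2*(-118*(-1701/74))*(21 - 118*(-1701/74)) = 486172 + 2*(100359/37)*(21 + 100359/37) = 486172 + 2*(100359/37)*(101136/37) = 486172 + 20299815648/1369 = 20965385116/1369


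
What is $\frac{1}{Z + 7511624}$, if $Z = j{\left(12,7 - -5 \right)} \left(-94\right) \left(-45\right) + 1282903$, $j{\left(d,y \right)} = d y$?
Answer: $\frac{1}{9403647} \approx 1.0634 \cdot 10^{-7}$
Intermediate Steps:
$Z = 1892023$ ($Z = 12 \left(7 - -5\right) \left(-94\right) \left(-45\right) + 1282903 = 12 \left(7 + 5\right) \left(-94\right) \left(-45\right) + 1282903 = 12 \cdot 12 \left(-94\right) \left(-45\right) + 1282903 = 144 \left(-94\right) \left(-45\right) + 1282903 = \left(-13536\right) \left(-45\right) + 1282903 = 609120 + 1282903 = 1892023$)
$\frac{1}{Z + 7511624} = \frac{1}{1892023 + 7511624} = \frac{1}{9403647}$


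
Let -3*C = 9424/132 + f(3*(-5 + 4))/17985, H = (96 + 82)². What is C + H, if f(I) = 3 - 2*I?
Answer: 1708226191/53955 ≈ 31660.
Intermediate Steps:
H = 31684 (H = 178² = 31684)
C = -1284029/53955 (C = -(9424/132 + (3 - 6*(-5 + 4))/17985)/3 = -(9424*(1/132) + (3 - 6*(-1))*(1/17985))/3 = -(2356/33 + (3 - 2*(-3))*(1/17985))/3 = -(2356/33 + (3 + 6)*(1/17985))/3 = -(2356/33 + 9*(1/17985))/3 = -(2356/33 + 3/5995)/3 = -⅓*1284029/17985 = -1284029/53955 ≈ -23.798)
C + H = -1284029/53955 + 31684 = 1708226191/53955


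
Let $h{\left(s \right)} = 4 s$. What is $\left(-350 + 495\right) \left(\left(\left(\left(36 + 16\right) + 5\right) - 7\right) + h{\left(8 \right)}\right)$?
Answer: $11890$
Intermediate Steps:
$\left(-350 + 495\right) \left(\left(\left(\left(36 + 16\right) + 5\right) - 7\right) + h{\left(8 \right)}\right) = \left(-350 + 495\right) \left(\left(\left(\left(36 + 16\right) + 5\right) - 7\right) + 4 \cdot 8\right) = 145 \left(\left(\left(52 + 5\right) - 7\right) + 32\right) = 145 \left(\left(57 - 7\right) + 32\right) = 145 \left(50 + 32\right) = 145 \cdot 82 = 11890$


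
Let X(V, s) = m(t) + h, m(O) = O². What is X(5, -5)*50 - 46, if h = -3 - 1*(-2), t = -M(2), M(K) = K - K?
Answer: -96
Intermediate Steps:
M(K) = 0
t = 0 (t = -1*0 = 0)
h = -1 (h = -3 + 2 = -1)
X(V, s) = -1 (X(V, s) = 0² - 1 = 0 - 1 = -1)
X(5, -5)*50 - 46 = -1*50 - 46 = -50 - 46 = -96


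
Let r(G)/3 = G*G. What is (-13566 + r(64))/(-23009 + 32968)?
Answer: -1278/9959 ≈ -0.12833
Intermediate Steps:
r(G) = 3*G² (r(G) = 3*(G*G) = 3*G²)
(-13566 + r(64))/(-23009 + 32968) = (-13566 + 3*64²)/(-23009 + 32968) = (-13566 + 3*4096)/9959 = (-13566 + 12288)*(1/9959) = -1278*1/9959 = -1278/9959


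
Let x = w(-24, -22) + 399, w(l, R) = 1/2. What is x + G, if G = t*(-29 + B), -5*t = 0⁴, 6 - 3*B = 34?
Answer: 799/2 ≈ 399.50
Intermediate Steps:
B = -28/3 (B = 2 - ⅓*34 = 2 - 34/3 = -28/3 ≈ -9.3333)
w(l, R) = ½
x = 799/2 (x = ½ + 399 = 799/2 ≈ 399.50)
t = 0 (t = -⅕*0⁴ = -⅕*0 = 0)
G = 0 (G = 0*(-29 - 28/3) = 0*(-115/3) = 0)
x + G = 799/2 + 0 = 799/2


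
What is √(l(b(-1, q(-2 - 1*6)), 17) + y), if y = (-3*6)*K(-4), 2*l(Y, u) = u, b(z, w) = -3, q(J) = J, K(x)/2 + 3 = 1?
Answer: √322/2 ≈ 8.9722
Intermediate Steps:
K(x) = -4 (K(x) = -6 + 2*1 = -6 + 2 = -4)
l(Y, u) = u/2
y = 72 (y = -3*6*(-4) = -18*(-4) = 72)
√(l(b(-1, q(-2 - 1*6)), 17) + y) = √((½)*17 + 72) = √(17/2 + 72) = √(161/2) = √322/2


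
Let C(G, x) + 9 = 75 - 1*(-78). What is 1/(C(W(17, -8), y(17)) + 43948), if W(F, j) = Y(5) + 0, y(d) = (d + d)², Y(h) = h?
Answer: 1/44092 ≈ 2.2680e-5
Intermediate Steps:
y(d) = 4*d² (y(d) = (2*d)² = 4*d²)
W(F, j) = 5 (W(F, j) = 5 + 0 = 5)
C(G, x) = 144 (C(G, x) = -9 + (75 - 1*(-78)) = -9 + (75 + 78) = -9 + 153 = 144)
1/(C(W(17, -8), y(17)) + 43948) = 1/(144 + 43948) = 1/44092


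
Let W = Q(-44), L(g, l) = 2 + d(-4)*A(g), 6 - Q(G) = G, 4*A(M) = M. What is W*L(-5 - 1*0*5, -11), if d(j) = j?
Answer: 350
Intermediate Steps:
A(M) = M/4
Q(G) = 6 - G
L(g, l) = 2 - g
W = 50 (W = 6 - 1*(-44) = 6 + 44 = 50)
W*L(-5 - 1*0*5, -11) = 50*(2 - (-5 - 1*0*5)) = 50*(2 - (-5 + 0*5)) = 50*(2 - (-5 + 0)) = 50*(2 - 1*(-5)) = 50*(2 + 5) = 50*7 = 350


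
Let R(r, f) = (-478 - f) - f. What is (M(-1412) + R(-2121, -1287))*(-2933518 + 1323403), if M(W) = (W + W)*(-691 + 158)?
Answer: -2426907018120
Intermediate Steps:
R(r, f) = -478 - 2*f
M(W) = -1066*W (M(W) = (2*W)*(-533) = -1066*W)
(M(-1412) + R(-2121, -1287))*(-2933518 + 1323403) = (-1066*(-1412) + (-478 - 2*(-1287)))*(-2933518 + 1323403) = (1505192 + (-478 + 2574))*(-1610115) = (1505192 + 2096)*(-1610115) = 1507288*(-1610115) = -2426907018120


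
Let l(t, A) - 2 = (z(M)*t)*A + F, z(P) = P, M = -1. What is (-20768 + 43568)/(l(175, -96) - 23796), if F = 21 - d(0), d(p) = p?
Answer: -1200/367 ≈ -3.2698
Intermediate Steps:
F = 21 (F = 21 - 1*0 = 21 + 0 = 21)
l(t, A) = 23 - A*t (l(t, A) = 2 + ((-t)*A + 21) = 2 + (-A*t + 21) = 2 + (21 - A*t) = 23 - A*t)
(-20768 + 43568)/(l(175, -96) - 23796) = (-20768 + 43568)/((23 - 1*(-96)*175) - 23796) = 22800/((23 + 16800) - 23796) = 22800/(16823 - 23796) = 22800/(-6973) = 22800*(-1/6973) = -1200/367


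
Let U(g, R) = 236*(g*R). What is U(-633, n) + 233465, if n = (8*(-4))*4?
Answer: 19355129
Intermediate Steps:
n = -128 (n = -32*4 = -128)
U(g, R) = 236*R*g (U(g, R) = 236*(R*g) = 236*R*g)
U(-633, n) + 233465 = 236*(-128)*(-633) + 233465 = 19121664 + 233465 = 19355129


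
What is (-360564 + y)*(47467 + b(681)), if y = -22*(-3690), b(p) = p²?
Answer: -142828923552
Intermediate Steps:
y = 81180
(-360564 + y)*(47467 + b(681)) = (-360564 + 81180)*(47467 + 681²) = -279384*(47467 + 463761) = -279384*511228 = -142828923552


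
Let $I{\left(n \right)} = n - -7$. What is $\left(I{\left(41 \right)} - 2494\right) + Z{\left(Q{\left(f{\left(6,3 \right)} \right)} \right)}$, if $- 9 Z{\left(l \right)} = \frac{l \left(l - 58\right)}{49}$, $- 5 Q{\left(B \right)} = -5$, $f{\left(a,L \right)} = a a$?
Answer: $- \frac{359543}{147} \approx -2445.9$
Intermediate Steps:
$f{\left(a,L \right)} = a^{2}$
$Q{\left(B \right)} = 1$ ($Q{\left(B \right)} = \left(- \frac{1}{5}\right) \left(-5\right) = 1$)
$I{\left(n \right)} = 7 + n$ ($I{\left(n \right)} = n + 7 = 7 + n$)
$Z{\left(l \right)} = - \frac{l \left(-58 + l\right)}{441}$ ($Z{\left(l \right)} = - \frac{l \left(l - 58\right) \frac{1}{49}}{9} = - \frac{l \left(-58 + l\right) \frac{1}{49}}{9} = - \frac{\frac{1}{49} l \left(-58 + l\right)}{9} = - \frac{l \left(-58 + l\right)}{441}$)
$\left(I{\left(41 \right)} - 2494\right) + Z{\left(Q{\left(f{\left(6,3 \right)} \right)} \right)} = \left(\left(7 + 41\right) - 2494\right) + \frac{1}{441} \cdot 1 \left(58 - 1\right) = \left(48 - 2494\right) + \frac{1}{441} \cdot 1 \left(58 - 1\right) = -2446 + \frac{1}{441} \cdot 1 \cdot 57 = -2446 + \frac{19}{147} = - \frac{359543}{147}$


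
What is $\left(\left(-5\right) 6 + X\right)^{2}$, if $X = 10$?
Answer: $400$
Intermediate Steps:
$\left(\left(-5\right) 6 + X\right)^{2} = \left(\left(-5\right) 6 + 10\right)^{2} = \left(-30 + 10\right)^{2} = \left(-20\right)^{2} = 400$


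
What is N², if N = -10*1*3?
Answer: 900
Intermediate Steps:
N = -30 (N = -10*3 = -30)
N² = (-30)² = 900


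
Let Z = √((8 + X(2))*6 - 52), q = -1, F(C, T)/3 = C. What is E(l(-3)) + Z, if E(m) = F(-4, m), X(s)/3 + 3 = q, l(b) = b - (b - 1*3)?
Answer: -12 + 2*I*√19 ≈ -12.0 + 8.7178*I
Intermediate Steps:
F(C, T) = 3*C
l(b) = 3 (l(b) = b - (b - 3) = b - (-3 + b) = b + (3 - b) = 3)
X(s) = -12 (X(s) = -9 + 3*(-1) = -9 - 3 = -12)
E(m) = -12 (E(m) = 3*(-4) = -12)
Z = 2*I*√19 (Z = √((8 - 12)*6 - 52) = √(-4*6 - 52) = √(-24 - 52) = √(-76) = 2*I*√19 ≈ 8.7178*I)
E(l(-3)) + Z = -12 + 2*I*√19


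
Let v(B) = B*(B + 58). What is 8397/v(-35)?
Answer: -8397/805 ≈ -10.431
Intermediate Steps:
v(B) = B*(58 + B)
8397/v(-35) = 8397/((-35*(58 - 35))) = 8397/((-35*23)) = 8397/(-805) = 8397*(-1/805) = -8397/805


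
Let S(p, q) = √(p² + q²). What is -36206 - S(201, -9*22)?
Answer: -36206 - 3*√8845 ≈ -36488.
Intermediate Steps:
-36206 - S(201, -9*22) = -36206 - √(201² + (-9*22)²) = -36206 - √(40401 + (-198)²) = -36206 - √(40401 + 39204) = -36206 - √79605 = -36206 - 3*√8845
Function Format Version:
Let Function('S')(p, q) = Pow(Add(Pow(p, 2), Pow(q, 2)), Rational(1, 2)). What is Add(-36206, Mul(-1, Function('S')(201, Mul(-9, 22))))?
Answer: Add(-36206, Mul(-3, Pow(8845, Rational(1, 2)))) ≈ -36488.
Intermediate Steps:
Add(-36206, Mul(-1, Function('S')(201, Mul(-9, 22)))) = Add(-36206, Mul(-1, Pow(Add(Pow(201, 2), Pow(Mul(-9, 22), 2)), Rational(1, 2)))) = Add(-36206, Mul(-1, Pow(Add(40401, Pow(-198, 2)), Rational(1, 2)))) = Add(-36206, Mul(-1, Pow(Add(40401, 39204), Rational(1, 2)))) = Add(-36206, Mul(-1, Pow(79605, Rational(1, 2)))) = Add(-36206, Mul(-1, Mul(3, Pow(8845, Rational(1, 2))))) = Add(-36206, Mul(-3, Pow(8845, Rational(1, 2))))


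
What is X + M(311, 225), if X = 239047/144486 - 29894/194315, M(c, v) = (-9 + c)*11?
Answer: 93309929086301/28075797090 ≈ 3323.5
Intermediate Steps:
M(c, v) = -99 + 11*c
X = 42131153321/28075797090 (X = 239047*(1/144486) - 29894*1/194315 = 239047/144486 - 29894/194315 = 42131153321/28075797090 ≈ 1.5006)
X + M(311, 225) = 42131153321/28075797090 + (-99 + 11*311) = 42131153321/28075797090 + (-99 + 3421) = 42131153321/28075797090 + 3322 = 93309929086301/28075797090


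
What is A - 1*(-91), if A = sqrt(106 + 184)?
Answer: 91 + sqrt(290) ≈ 108.03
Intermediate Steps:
A = sqrt(290) ≈ 17.029
A - 1*(-91) = sqrt(290) - 1*(-91) = sqrt(290) + 91 = 91 + sqrt(290)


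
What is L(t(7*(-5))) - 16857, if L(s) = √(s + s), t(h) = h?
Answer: -16857 + I*√70 ≈ -16857.0 + 8.3666*I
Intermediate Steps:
L(s) = √2*√s (L(s) = √(2*s) = √2*√s)
L(t(7*(-5))) - 16857 = √2*√(7*(-5)) - 16857 = √2*√(-35) - 16857 = √2*(I*√35) - 16857 = I*√70 - 16857 = -16857 + I*√70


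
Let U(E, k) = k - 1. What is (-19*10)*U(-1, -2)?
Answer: 570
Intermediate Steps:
U(E, k) = -1 + k
(-19*10)*U(-1, -2) = (-19*10)*(-1 - 2) = -190*(-3) = 570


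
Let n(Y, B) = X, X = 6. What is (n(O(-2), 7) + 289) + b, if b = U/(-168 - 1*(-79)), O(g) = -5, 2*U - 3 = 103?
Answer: 26202/89 ≈ 294.40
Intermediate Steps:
U = 53 (U = 3/2 + (½)*103 = 3/2 + 103/2 = 53)
n(Y, B) = 6
b = -53/89 (b = 53/(-168 - 1*(-79)) = 53/(-168 + 79) = 53/(-89) = 53*(-1/89) = -53/89 ≈ -0.59551)
(n(O(-2), 7) + 289) + b = (6 + 289) - 53/89 = 295 - 53/89 = 26202/89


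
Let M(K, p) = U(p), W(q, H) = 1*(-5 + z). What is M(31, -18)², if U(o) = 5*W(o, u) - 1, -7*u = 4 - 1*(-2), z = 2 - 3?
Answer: 961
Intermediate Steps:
z = -1
u = -6/7 (u = -(4 - 1*(-2))/7 = -(4 + 2)/7 = -⅐*6 = -6/7 ≈ -0.85714)
W(q, H) = -6 (W(q, H) = 1*(-5 - 1) = 1*(-6) = -6)
U(o) = -31 (U(o) = 5*(-6) - 1 = -30 - 1 = -31)
M(K, p) = -31
M(31, -18)² = (-31)² = 961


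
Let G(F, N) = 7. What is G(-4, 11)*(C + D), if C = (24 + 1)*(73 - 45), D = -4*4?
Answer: 4788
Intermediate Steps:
D = -16
C = 700 (C = 25*28 = 700)
G(-4, 11)*(C + D) = 7*(700 - 16) = 7*684 = 4788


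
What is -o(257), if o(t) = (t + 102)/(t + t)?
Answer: -359/514 ≈ -0.69844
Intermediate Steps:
o(t) = (102 + t)/(2*t) (o(t) = (102 + t)/((2*t)) = (102 + t)*(1/(2*t)) = (102 + t)/(2*t))
-o(257) = -(102 + 257)/(2*257) = -359/(2*257) = -1*359/514 = -359/514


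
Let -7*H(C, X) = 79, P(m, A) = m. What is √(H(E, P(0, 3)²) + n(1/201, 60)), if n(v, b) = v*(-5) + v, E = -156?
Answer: I*√22381149/1407 ≈ 3.3624*I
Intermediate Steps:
n(v, b) = -4*v (n(v, b) = -5*v + v = -4*v)
H(C, X) = -79/7 (H(C, X) = -⅐*79 = -79/7)
√(H(E, P(0, 3)²) + n(1/201, 60)) = √(-79/7 - 4/201) = √(-15907/1407) = I*√22381149/1407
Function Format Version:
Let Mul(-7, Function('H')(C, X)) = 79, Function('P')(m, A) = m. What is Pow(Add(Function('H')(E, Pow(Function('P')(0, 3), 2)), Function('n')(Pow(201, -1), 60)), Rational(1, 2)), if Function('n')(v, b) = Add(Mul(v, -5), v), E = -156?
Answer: Mul(Rational(1, 1407), I, Pow(22381149, Rational(1, 2))) ≈ Mul(3.3624, I)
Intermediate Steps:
Function('n')(v, b) = Mul(-4, v) (Function('n')(v, b) = Add(Mul(-5, v), v) = Mul(-4, v))
Function('H')(C, X) = Rational(-79, 7) (Function('H')(C, X) = Mul(Rational(-1, 7), 79) = Rational(-79, 7))
Pow(Add(Function('H')(E, Pow(Function('P')(0, 3), 2)), Function('n')(Pow(201, -1), 60)), Rational(1, 2)) = Pow(Add(Rational(-79, 7), Mul(-4, Pow(201, -1))), Rational(1, 2)) = Pow(Add(Rational(-79, 7), Mul(-4, Rational(1, 201))), Rational(1, 2)) = Pow(Add(Rational(-79, 7), Rational(-4, 201)), Rational(1, 2)) = Pow(Rational(-15907, 1407), Rational(1, 2)) = Mul(Rational(1, 1407), I, Pow(22381149, Rational(1, 2)))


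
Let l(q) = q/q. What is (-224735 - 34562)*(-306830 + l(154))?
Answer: 79559839213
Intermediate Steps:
l(q) = 1
(-224735 - 34562)*(-306830 + l(154)) = (-224735 - 34562)*(-306830 + 1) = -259297*(-306829) = 79559839213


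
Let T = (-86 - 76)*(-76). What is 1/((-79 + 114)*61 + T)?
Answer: 1/14447 ≈ 6.9219e-5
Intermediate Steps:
T = 12312 (T = -162*(-76) = 12312)
1/((-79 + 114)*61 + T) = 1/((-79 + 114)*61 + 12312) = 1/(35*61 + 12312) = 1/(2135 + 12312) = 1/14447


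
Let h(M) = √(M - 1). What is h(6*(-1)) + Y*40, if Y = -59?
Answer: -2360 + I*√7 ≈ -2360.0 + 2.6458*I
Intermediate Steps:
h(M) = √(-1 + M)
h(6*(-1)) + Y*40 = √(-1 + 6*(-1)) - 59*40 = √(-1 - 6) - 2360 = √(-7) - 2360 = I*√7 - 2360 = -2360 + I*√7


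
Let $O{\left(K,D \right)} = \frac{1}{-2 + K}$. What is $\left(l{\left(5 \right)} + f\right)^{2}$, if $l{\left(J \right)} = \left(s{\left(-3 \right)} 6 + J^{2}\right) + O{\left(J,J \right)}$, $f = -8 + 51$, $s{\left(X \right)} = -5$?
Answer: $\frac{13225}{9} \approx 1469.4$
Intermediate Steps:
$f = 43$
$l{\left(J \right)} = -30 + J^{2} + \frac{1}{-2 + J}$ ($l{\left(J \right)} = \left(\left(-5\right) 6 + J^{2}\right) + \frac{1}{-2 + J} = \left(-30 + J^{2}\right) + \frac{1}{-2 + J} = -30 + J^{2} + \frac{1}{-2 + J}$)
$\left(l{\left(5 \right)} + f\right)^{2} = \left(\frac{1 + \left(-30 + 5^{2}\right) \left(-2 + 5\right)}{-2 + 5} + 43\right)^{2} = \left(\frac{1 + \left(-30 + 25\right) 3}{3} + 43\right)^{2} = \left(\frac{1 - 15}{3} + 43\right)^{2} = \left(\frac{1}{3} \left(-14\right) + 43\right)^{2} = \left(- \frac{14}{3} + 43\right)^{2} = \left(\frac{115}{3}\right)^{2} = \frac{13225}{9}$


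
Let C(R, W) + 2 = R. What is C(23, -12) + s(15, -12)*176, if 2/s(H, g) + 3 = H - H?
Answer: -289/3 ≈ -96.333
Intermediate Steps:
s(H, g) = -⅔ (s(H, g) = 2/(-3 + (H - H)) = 2/(-3 + 0) = 2/(-3) = 2*(-⅓) = -⅔)
C(R, W) = -2 + R
C(23, -12) + s(15, -12)*176 = (-2 + 23) - ⅔*176 = 21 - 352/3 = -289/3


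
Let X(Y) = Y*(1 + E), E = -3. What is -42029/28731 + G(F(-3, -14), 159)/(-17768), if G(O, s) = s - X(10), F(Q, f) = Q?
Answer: -12326461/8368728 ≈ -1.4729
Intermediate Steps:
X(Y) = -2*Y (X(Y) = Y*(1 - 3) = Y*(-2) = -2*Y)
G(O, s) = 20 + s (G(O, s) = s - (-2)*10 = s - 1*(-20) = s + 20 = 20 + s)
-42029/28731 + G(F(-3, -14), 159)/(-17768) = -42029/28731 + (20 + 159)/(-17768) = -42029*1/28731 + 179*(-1/17768) = -689/471 - 179/17768 = -12326461/8368728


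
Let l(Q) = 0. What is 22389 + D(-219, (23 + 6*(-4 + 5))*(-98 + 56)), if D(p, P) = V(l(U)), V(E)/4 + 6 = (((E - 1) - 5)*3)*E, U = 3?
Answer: 22365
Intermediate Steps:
V(E) = -24 + 4*E*(-18 + 3*E) (V(E) = -24 + 4*((((E - 1) - 5)*3)*E) = -24 + 4*((((-1 + E) - 5)*3)*E) = -24 + 4*(((-6 + E)*3)*E) = -24 + 4*((-18 + 3*E)*E) = -24 + 4*(E*(-18 + 3*E)) = -24 + 4*E*(-18 + 3*E))
D(p, P) = -24 (D(p, P) = -24 - 72*0 + 12*0² = -24 + 0 + 12*0 = -24 + 0 + 0 = -24)
22389 + D(-219, (23 + 6*(-4 + 5))*(-98 + 56)) = 22389 - 24 = 22365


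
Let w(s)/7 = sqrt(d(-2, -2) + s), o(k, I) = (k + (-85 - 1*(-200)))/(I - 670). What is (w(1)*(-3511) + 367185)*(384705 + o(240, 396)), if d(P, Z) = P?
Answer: 38704535735775/274 - 2590632446255*I/274 ≈ 1.4126e+11 - 9.4549e+9*I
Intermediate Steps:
o(k, I) = (115 + k)/(-670 + I) (o(k, I) = (k + (-85 + 200))/(-670 + I) = (k + 115)/(-670 + I) = (115 + k)/(-670 + I))
w(s) = 7*sqrt(-2 + s)
(w(1)*(-3511) + 367185)*(384705 + o(240, 396)) = ((7*sqrt(-2 + 1))*(-3511) + 367185)*(384705 + (115 + 240)/(-670 + 396)) = ((7*sqrt(-1))*(-3511) + 367185)*(384705 + 355/(-274)) = ((7*I)*(-3511) + 367185)*(384705 - 1/274*355) = (-24577*I + 367185)*(384705 - 355/274) = (367185 - 24577*I)*(105408815/274) = 38704535735775/274 - 2590632446255*I/274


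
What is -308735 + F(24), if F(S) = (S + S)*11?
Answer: -308207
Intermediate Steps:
F(S) = 22*S (F(S) = (2*S)*11 = 22*S)
-308735 + F(24) = -308735 + 22*24 = -308735 + 528 = -308207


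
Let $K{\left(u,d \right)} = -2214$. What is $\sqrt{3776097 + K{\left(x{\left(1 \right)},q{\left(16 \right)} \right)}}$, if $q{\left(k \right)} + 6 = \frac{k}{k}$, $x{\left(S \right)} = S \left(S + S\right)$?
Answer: $\sqrt{3773883} \approx 1942.6$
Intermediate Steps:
$x{\left(S \right)} = 2 S^{2}$ ($x{\left(S \right)} = S 2 S = 2 S^{2}$)
$q{\left(k \right)} = -5$ ($q{\left(k \right)} = -6 + \frac{k}{k} = -6 + 1 = -5$)
$\sqrt{3776097 + K{\left(x{\left(1 \right)},q{\left(16 \right)} \right)}} = \sqrt{3776097 - 2214} = \sqrt{3773883}$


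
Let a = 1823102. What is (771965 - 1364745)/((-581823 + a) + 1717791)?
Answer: -59278/295907 ≈ -0.20033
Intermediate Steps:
(771965 - 1364745)/((-581823 + a) + 1717791) = (771965 - 1364745)/((-581823 + 1823102) + 1717791) = -592780/(1241279 + 1717791) = -592780/2959070 = -592780*1/2959070 = -59278/295907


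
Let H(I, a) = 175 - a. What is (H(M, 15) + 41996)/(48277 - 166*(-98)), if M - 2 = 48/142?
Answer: 14052/21515 ≈ 0.65313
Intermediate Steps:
M = 166/71 (M = 2 + 48/142 = 2 + 48*(1/142) = 2 + 24/71 = 166/71 ≈ 2.3380)
(H(M, 15) + 41996)/(48277 - 166*(-98)) = ((175 - 1*15) + 41996)/(48277 - 166*(-98)) = ((175 - 15) + 41996)/(48277 + 16268) = (160 + 41996)/64545 = 42156*(1/64545) = 14052/21515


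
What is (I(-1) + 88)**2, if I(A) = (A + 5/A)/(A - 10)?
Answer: 948676/121 ≈ 7840.3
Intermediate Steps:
I(A) = (A + 5/A)/(-10 + A)
(I(-1) + 88)**2 = ((5 + (-1)**2)/((-1)*(-10 - 1)) + 88)**2 = (-1*(5 + 1)/(-11) + 88)**2 = (-1*(-1/11)*6 + 88)**2 = (6/11 + 88)**2 = (974/11)**2 = 948676/121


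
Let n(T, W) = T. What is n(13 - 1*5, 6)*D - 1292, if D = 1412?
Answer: 10004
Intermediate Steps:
n(13 - 1*5, 6)*D - 1292 = (13 - 1*5)*1412 - 1292 = (13 - 5)*1412 - 1292 = 8*1412 - 1292 = 11296 - 1292 = 10004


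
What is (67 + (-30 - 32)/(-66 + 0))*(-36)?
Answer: -26904/11 ≈ -2445.8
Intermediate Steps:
(67 + (-30 - 32)/(-66 + 0))*(-36) = (67 - 62/(-66))*(-36) = (67 - 62*(-1/66))*(-36) = (67 + 31/33)*(-36) = (2242/33)*(-36) = -26904/11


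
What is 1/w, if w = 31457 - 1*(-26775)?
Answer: 1/58232 ≈ 1.7173e-5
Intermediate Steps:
w = 58232 (w = 31457 + 26775 = 58232)
1/w = 1/58232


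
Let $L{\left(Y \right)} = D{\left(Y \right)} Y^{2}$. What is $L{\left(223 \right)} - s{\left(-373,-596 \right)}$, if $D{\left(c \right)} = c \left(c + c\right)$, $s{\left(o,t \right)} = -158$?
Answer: $4945947040$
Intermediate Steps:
$D{\left(c \right)} = 2 c^{2}$ ($D{\left(c \right)} = c 2 c = 2 c^{2}$)
$L{\left(Y \right)} = 2 Y^{4}$ ($L{\left(Y \right)} = 2 Y^{2} Y^{2} = 2 Y^{4}$)
$L{\left(223 \right)} - s{\left(-373,-596 \right)} = 2 \cdot 223^{4} - -158 = 2 \cdot 2472973441 + 158 = 4945946882 + 158 = 4945947040$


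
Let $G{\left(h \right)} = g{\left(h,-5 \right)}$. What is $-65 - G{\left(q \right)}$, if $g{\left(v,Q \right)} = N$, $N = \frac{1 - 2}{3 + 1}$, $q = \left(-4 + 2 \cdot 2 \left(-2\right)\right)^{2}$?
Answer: $- \frac{259}{4} \approx -64.75$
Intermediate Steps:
$q = 144$ ($q = \left(-4 + 4 \left(-2\right)\right)^{2} = \left(-4 - 8\right)^{2} = \left(-12\right)^{2} = 144$)
$N = - \frac{1}{4} \approx -0.25$
$g{\left(v,Q \right)} = - \frac{1}{4}$
$G{\left(h \right)} = - \frac{1}{4}$
$-65 - G{\left(q \right)} = -65 - - \frac{1}{4} = -65 + \frac{1}{4} = - \frac{259}{4}$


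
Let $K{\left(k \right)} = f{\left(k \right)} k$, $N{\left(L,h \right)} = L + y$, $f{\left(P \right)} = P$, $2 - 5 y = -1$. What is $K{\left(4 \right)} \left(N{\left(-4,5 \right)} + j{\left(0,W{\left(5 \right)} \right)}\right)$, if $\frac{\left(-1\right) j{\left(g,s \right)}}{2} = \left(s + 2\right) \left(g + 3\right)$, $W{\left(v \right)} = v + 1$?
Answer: $- \frac{4112}{5} \approx -822.4$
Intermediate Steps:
$y = \frac{3}{5}$ ($y = \frac{2}{5} - - \frac{1}{5} = \frac{2}{5} + \frac{1}{5} = \frac{3}{5} \approx 0.6$)
$W{\left(v \right)} = 1 + v$
$N{\left(L,h \right)} = \frac{3}{5} + L$ ($N{\left(L,h \right)} = L + \frac{3}{5} = \frac{3}{5} + L$)
$j{\left(g,s \right)} = - 2 \left(2 + s\right) \left(3 + g\right)$ ($j{\left(g,s \right)} = - 2 \left(s + 2\right) \left(g + 3\right) = - 2 \left(2 + s\right) \left(3 + g\right)$)
$K{\left(k \right)} = k^{2}$ ($K{\left(k \right)} = k k = k^{2}$)
$K{\left(4 \right)} \left(N{\left(-4,5 \right)} + j{\left(0,W{\left(5 \right)} \right)}\right) = 4^{2} \left(\left(\frac{3}{5} - 4\right) - \left(12 + 6 \left(1 + 5\right)\right)\right) = 16 \left(- \frac{17}{5} - 48\right) = 16 \left(- \frac{257}{5}\right) = - \frac{4112}{5}$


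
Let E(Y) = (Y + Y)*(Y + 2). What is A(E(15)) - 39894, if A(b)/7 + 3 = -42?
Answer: -40209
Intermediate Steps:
E(Y) = 2*Y*(2 + Y) (E(Y) = (2*Y)*(2 + Y) = 2*Y*(2 + Y))
A(b) = -315 (A(b) = -21 + 7*(-42) = -21 - 294 = -315)
A(E(15)) - 39894 = -315 - 39894 = -40209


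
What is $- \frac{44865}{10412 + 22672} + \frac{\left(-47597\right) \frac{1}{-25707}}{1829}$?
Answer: $- \frac{21291843353}{15712595148} \approx -1.3551$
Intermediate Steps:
$- \frac{44865}{10412 + 22672} + \frac{\left(-47597\right) \frac{1}{-25707}}{1829} = - \frac{44865}{33084} + \left(-47597\right) \left(- \frac{1}{25707}\right) \frac{1}{1829} = \left(-44865\right) \frac{1}{33084} + \frac{4327}{2337} \cdot \frac{1}{1829} = - \frac{4985}{3676} + \frac{4327}{4274373} = - \frac{21291843353}{15712595148}$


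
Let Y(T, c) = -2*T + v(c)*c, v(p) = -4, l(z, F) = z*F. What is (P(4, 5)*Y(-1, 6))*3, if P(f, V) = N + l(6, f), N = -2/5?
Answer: -7788/5 ≈ -1557.6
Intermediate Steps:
l(z, F) = F*z
N = -⅖ (N = -2*⅕ = -⅖ ≈ -0.40000)
Y(T, c) = -4*c - 2*T (Y(T, c) = -2*T - 4*c = -4*c - 2*T)
P(f, V) = -⅖ + 6*f (P(f, V) = -⅖ + f*6 = -⅖ + 6*f)
(P(4, 5)*Y(-1, 6))*3 = ((-⅖ + 6*4)*(-4*6 - 2*(-1)))*3 = ((-⅖ + 24)*(-24 + 2))*3 = ((118/5)*(-22))*3 = -2596/5*3 = -7788/5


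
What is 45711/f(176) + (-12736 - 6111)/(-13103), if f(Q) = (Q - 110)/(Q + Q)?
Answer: 3194425423/13103 ≈ 2.4379e+5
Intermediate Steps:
f(Q) = (-110 + Q)/(2*Q) (f(Q) = (-110 + Q)/((2*Q)) = (-110 + Q)*(1/(2*Q)) = (-110 + Q)/(2*Q))
45711/f(176) + (-12736 - 6111)/(-13103) = 45711/(((½)*(-110 + 176)/176)) + (-12736 - 6111)/(-13103) = 45711/(((½)*(1/176)*66)) - 18847*(-1/13103) = 45711/(3/16) + 18847/13103 = 45711*(16/3) + 18847/13103 = 243792 + 18847/13103 = 3194425423/13103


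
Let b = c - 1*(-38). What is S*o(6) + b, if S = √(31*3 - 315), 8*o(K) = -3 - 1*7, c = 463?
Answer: 501 - 5*I*√222/4 ≈ 501.0 - 18.625*I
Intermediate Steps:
o(K) = -5/4 (o(K) = (-3 - 1*7)/8 = (-3 - 7)/8 = (⅛)*(-10) = -5/4)
S = I*√222 (S = √(93 - 315) = √(-222) = I*√222 ≈ 14.9*I)
b = 501 (b = 463 - 1*(-38) = 463 + 38 = 501)
S*o(6) + b = (I*√222)*(-5/4) + 501 = -5*I*√222/4 + 501 = 501 - 5*I*√222/4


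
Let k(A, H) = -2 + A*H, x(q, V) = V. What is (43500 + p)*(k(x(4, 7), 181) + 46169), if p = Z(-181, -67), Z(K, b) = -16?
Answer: 2062620056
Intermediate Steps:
p = -16
(43500 + p)*(k(x(4, 7), 181) + 46169) = (43500 - 16)*((-2 + 7*181) + 46169) = 43484*((-2 + 1267) + 46169) = 43484*(1265 + 46169) = 43484*47434 = 2062620056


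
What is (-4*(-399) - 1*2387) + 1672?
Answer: 881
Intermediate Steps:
(-4*(-399) - 1*2387) + 1672 = (1596 - 2387) + 1672 = -791 + 1672 = 881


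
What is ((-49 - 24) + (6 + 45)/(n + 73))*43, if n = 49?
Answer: -380765/122 ≈ -3121.0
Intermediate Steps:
((-49 - 24) + (6 + 45)/(n + 73))*43 = ((-49 - 24) + (6 + 45)/(49 + 73))*43 = (-73 + 51/122)*43 = -8855/122*43 = -380765/122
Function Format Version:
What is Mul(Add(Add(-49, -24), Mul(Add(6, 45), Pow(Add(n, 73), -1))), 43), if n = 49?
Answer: Rational(-380765, 122) ≈ -3121.0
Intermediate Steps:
Mul(Add(Add(-49, -24), Mul(Add(6, 45), Pow(Add(n, 73), -1))), 43) = Mul(Add(Add(-49, -24), Mul(Add(6, 45), Pow(Add(49, 73), -1))), 43) = Mul(Add(-73, Mul(51, Pow(122, -1))), 43) = Mul(Add(-73, Mul(51, Rational(1, 122))), 43) = Mul(Add(-73, Rational(51, 122)), 43) = Mul(Rational(-8855, 122), 43) = Rational(-380765, 122)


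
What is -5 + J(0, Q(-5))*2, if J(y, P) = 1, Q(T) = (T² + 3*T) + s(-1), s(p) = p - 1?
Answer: -3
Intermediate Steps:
s(p) = -1 + p
Q(T) = -2 + T² + 3*T (Q(T) = (T² + 3*T) + (-1 - 1) = (T² + 3*T) - 2 = -2 + T² + 3*T)
-5 + J(0, Q(-5))*2 = -5 + 1*2 = -5 + 2 = -3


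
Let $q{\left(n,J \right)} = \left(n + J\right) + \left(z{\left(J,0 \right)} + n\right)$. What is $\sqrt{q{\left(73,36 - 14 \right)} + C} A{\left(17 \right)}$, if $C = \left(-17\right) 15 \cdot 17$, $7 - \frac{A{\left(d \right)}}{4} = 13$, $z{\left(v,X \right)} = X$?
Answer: $- 72 i \sqrt{463} \approx - 1549.3 i$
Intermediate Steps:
$A{\left(d \right)} = -24$ ($A{\left(d \right)} = 28 - 52 = -24$)
$q{\left(n,J \right)} = J + 2 n$ ($q{\left(n,J \right)} = \left(n + J\right) + \left(0 + n\right) = \left(J + n\right) + n = J + 2 n$)
$C = -4335$ ($C = \left(-255\right) 17 = -4335$)
$\sqrt{q{\left(73,36 - 14 \right)} + C} A{\left(17 \right)} = \sqrt{\left(\left(36 - 14\right) + 2 \cdot 73\right) - 4335} \left(-24\right) = \sqrt{\left(22 + 146\right) - 4335} \left(-24\right) = \sqrt{168 - 4335} \left(-24\right) = \sqrt{-4167} \left(-24\right) = 3 i \sqrt{463} \left(-24\right) = - 72 i \sqrt{463}$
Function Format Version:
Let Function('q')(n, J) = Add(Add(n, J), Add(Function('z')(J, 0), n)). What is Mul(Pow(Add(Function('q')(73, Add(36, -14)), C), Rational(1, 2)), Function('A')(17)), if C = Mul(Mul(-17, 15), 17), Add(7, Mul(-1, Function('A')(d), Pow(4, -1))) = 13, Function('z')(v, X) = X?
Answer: Mul(-72, I, Pow(463, Rational(1, 2))) ≈ Mul(-1549.3, I)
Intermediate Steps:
Function('A')(d) = -24 (Function('A')(d) = Add(28, Mul(-4, 13)) = Add(28, -52) = -24)
Function('q')(n, J) = Add(J, Mul(2, n)) (Function('q')(n, J) = Add(Add(n, J), Add(0, n)) = Add(Add(J, n), n) = Add(J, Mul(2, n)))
C = -4335 (C = Mul(-255, 17) = -4335)
Mul(Pow(Add(Function('q')(73, Add(36, -14)), C), Rational(1, 2)), Function('A')(17)) = Mul(Pow(Add(Add(Add(36, -14), Mul(2, 73)), -4335), Rational(1, 2)), -24) = Mul(Pow(Add(Add(22, 146), -4335), Rational(1, 2)), -24) = Mul(Pow(Add(168, -4335), Rational(1, 2)), -24) = Mul(Pow(-4167, Rational(1, 2)), -24) = Mul(Mul(3, I, Pow(463, Rational(1, 2))), -24) = Mul(-72, I, Pow(463, Rational(1, 2)))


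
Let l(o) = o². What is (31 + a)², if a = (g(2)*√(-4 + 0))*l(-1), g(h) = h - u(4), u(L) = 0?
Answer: 945 + 248*I ≈ 945.0 + 248.0*I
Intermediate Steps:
g(h) = h (g(h) = h - 1*0 = h + 0 = h)
a = 4*I (a = (2*√(-4 + 0))*(-1)² = (2*√(-4))*1 = (2*(2*I))*1 = (4*I)*1 = 4*I ≈ 4.0*I)
(31 + a)² = (31 + 4*I)²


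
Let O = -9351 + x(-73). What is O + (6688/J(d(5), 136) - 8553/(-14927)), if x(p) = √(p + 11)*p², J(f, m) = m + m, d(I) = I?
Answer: -2366515522/253759 + 5329*I*√62 ≈ -9325.8 + 41961.0*I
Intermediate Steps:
J(f, m) = 2*m
x(p) = p²*√(11 + p) (x(p) = √(11 + p)*p² = p²*√(11 + p))
O = -9351 + 5329*I*√62 (O = -9351 + (-73)²*√(11 - 73) = -9351 + 5329*√(-62) = -9351 + 5329*(I*√62) = -9351 + 5329*I*√62 ≈ -9351.0 + 41961.0*I)
O + (6688/J(d(5), 136) - 8553/(-14927)) = (-9351 + 5329*I*√62) + (6688/((2*136)) - 8553/(-14927)) = (-9351 + 5329*I*√62) + (6688/272 - 8553*(-1/14927)) = (-9351 + 5329*I*√62) + (6688*(1/272) + 8553/14927) = (-9351 + 5329*I*√62) + (418/17 + 8553/14927) = (-9351 + 5329*I*√62) + 6384887/253759 = -2366515522/253759 + 5329*I*√62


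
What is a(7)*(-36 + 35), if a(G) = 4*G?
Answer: -28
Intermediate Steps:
a(7)*(-36 + 35) = (4*7)*(-36 + 35) = 28*(-1) = -28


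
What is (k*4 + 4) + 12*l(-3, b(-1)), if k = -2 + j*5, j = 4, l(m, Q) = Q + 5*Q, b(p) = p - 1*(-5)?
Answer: 364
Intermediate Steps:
b(p) = 5 + p (b(p) = p + 5 = 5 + p)
l(m, Q) = 6*Q
k = 18 (k = -2 + 4*5 = -2 + 20 = 18)
(k*4 + 4) + 12*l(-3, b(-1)) = (18*4 + 4) + 12*(6*(5 - 1)) = (72 + 4) + 12*(6*4) = 76 + 12*24 = 76 + 288 = 364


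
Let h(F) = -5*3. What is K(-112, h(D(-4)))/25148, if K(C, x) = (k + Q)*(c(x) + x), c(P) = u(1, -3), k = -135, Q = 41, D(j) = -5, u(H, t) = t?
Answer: 423/6287 ≈ 0.067282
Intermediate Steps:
c(P) = -3
h(F) = -15
K(C, x) = 282 - 94*x (K(C, x) = (-135 + 41)*(-3 + x) = -94*(-3 + x) = 282 - 94*x)
K(-112, h(D(-4)))/25148 = (282 - 94*(-15))/25148 = (282 + 1410)*(1/25148) = 1692*(1/25148) = 423/6287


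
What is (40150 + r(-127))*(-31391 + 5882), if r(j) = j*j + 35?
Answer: -1436513826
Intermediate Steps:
r(j) = 35 + j**2 (r(j) = j**2 + 35 = 35 + j**2)
(40150 + r(-127))*(-31391 + 5882) = (40150 + (35 + (-127)**2))*(-31391 + 5882) = (40150 + (35 + 16129))*(-25509) = (40150 + 16164)*(-25509) = 56314*(-25509) = -1436513826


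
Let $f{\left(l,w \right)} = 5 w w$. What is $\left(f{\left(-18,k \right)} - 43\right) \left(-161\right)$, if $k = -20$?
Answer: $-315077$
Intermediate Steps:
$f{\left(l,w \right)} = 5 w^{2}$
$\left(f{\left(-18,k \right)} - 43\right) \left(-161\right) = \left(5 \left(-20\right)^{2} - 43\right) \left(-161\right) = \left(5 \cdot 400 - 43\right) \left(-161\right) = \left(2000 - 43\right) \left(-161\right) = 1957 \left(-161\right) = -315077$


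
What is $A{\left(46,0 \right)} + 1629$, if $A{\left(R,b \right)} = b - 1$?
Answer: $1628$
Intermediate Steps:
$A{\left(R,b \right)} = -1 + b$ ($A{\left(R,b \right)} = b - 1 = -1 + b$)
$A{\left(46,0 \right)} + 1629 = \left(-1 + 0\right) + 1629 = -1 + 1629 = 1628$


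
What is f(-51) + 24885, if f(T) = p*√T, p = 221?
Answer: 24885 + 221*I*√51 ≈ 24885.0 + 1578.3*I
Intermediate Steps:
f(T) = 221*√T
f(-51) + 24885 = 221*√(-51) + 24885 = 221*(I*√51) + 24885 = 221*I*√51 + 24885 = 24885 + 221*I*√51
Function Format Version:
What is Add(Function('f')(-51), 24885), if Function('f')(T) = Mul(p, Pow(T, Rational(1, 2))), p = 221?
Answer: Add(24885, Mul(221, I, Pow(51, Rational(1, 2)))) ≈ Add(24885., Mul(1578.3, I))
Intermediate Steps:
Function('f')(T) = Mul(221, Pow(T, Rational(1, 2)))
Add(Function('f')(-51), 24885) = Add(Mul(221, Pow(-51, Rational(1, 2))), 24885) = Add(Mul(221, Mul(I, Pow(51, Rational(1, 2)))), 24885) = Add(Mul(221, I, Pow(51, Rational(1, 2))), 24885) = Add(24885, Mul(221, I, Pow(51, Rational(1, 2))))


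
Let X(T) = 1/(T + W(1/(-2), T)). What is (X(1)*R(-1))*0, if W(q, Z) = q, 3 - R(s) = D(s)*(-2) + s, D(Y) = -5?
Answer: 0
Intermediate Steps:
R(s) = -7 - s (R(s) = 3 - (-5*(-2) + s) = 3 - (10 + s) = 3 + (-10 - s) = -7 - s)
X(T) = 1/(-½ + T) (X(T) = 1/(T + 1/(-2)) = 1/(T - ½) = 1/(-½ + T))
(X(1)*R(-1))*0 = ((2/(-1 + 2*1))*(-7 - 1*(-1)))*0 = ((2/(-1 + 2))*(-7 + 1))*0 = ((2/1)*(-6))*0 = ((2*1)*(-6))*0 = (2*(-6))*0 = -12*0 = 0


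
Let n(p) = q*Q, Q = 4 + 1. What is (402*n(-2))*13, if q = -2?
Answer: -52260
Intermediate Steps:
Q = 5
n(p) = -10 (n(p) = -2*5 = -10)
(402*n(-2))*13 = (402*(-10))*13 = -4020*13 = -52260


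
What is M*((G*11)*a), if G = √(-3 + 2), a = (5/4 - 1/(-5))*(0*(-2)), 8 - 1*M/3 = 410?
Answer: 0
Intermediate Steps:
M = -1206 (M = 24 - 3*410 = 24 - 1230 = -1206)
a = 0 (a = (5*(¼) - 1*(-⅕))*0 = (5/4 + ⅕)*0 = (29/20)*0 = 0)
G = I (G = √(-1) = I ≈ 1.0*I)
M*((G*11)*a) = -1206*I*11*0 = -1206*11*I*0 = -1206*0 = 0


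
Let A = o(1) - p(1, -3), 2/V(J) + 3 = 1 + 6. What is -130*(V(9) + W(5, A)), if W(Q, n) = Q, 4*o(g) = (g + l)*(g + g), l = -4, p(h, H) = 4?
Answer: -715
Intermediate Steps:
o(g) = g*(-4 + g)/2 (o(g) = ((g - 4)*(g + g))/4 = ((-4 + g)*(2*g))/4 = (2*g*(-4 + g))/4 = g*(-4 + g)/2)
V(J) = 1/2 (V(J) = 2/(-3 + (1 + 6)) = 2/(-3 + 7) = 2/4 = 2*(1/4) = 1/2)
A = -11/2 (A = (1/2)*1*(-4 + 1) - 1*4 = (1/2)*1*(-3) - 4 = -3/2 - 4 = -11/2 ≈ -5.5000)
-130*(V(9) + W(5, A)) = -130*(1/2 + 5) = -130*11/2 = -715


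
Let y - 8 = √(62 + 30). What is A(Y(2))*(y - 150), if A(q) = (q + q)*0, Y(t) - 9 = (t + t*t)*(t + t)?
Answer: 0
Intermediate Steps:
Y(t) = 9 + 2*t*(t + t²) (Y(t) = 9 + (t + t*t)*(t + t) = 9 + (t + t²)*(2*t) = 9 + 2*t*(t + t²))
A(q) = 0 (A(q) = (2*q)*0 = 0)
y = 8 + 2*√23 (y = 8 + √(62 + 30) = 8 + √92 = 8 + 2*√23 ≈ 17.592)
A(Y(2))*(y - 150) = 0*((8 + 2*√23) - 150) = 0*(-142 + 2*√23) = 0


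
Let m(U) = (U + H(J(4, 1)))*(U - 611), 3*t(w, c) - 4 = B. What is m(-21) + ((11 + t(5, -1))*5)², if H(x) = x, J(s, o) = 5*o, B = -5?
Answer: 116608/9 ≈ 12956.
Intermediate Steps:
t(w, c) = -⅓ (t(w, c) = 4/3 + (⅓)*(-5) = 4/3 - 5/3 = -⅓)
m(U) = (-611 + U)*(5 + U) (m(U) = (U + 5*1)*(U - 611) = (U + 5)*(-611 + U) = (5 + U)*(-611 + U) = (-611 + U)*(5 + U))
m(-21) + ((11 + t(5, -1))*5)² = (-3055 + (-21)² - 606*(-21)) + ((11 - ⅓)*5)² = (-3055 + 441 + 12726) + ((32/3)*5)² = 10112 + (160/3)² = 10112 + 25600/9 = 116608/9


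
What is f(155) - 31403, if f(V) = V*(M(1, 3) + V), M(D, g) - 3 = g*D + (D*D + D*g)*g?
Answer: -4588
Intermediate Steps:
M(D, g) = 3 + D*g + g*(D² + D*g) (M(D, g) = 3 + (g*D + (D*D + D*g)*g) = 3 + (D*g + (D² + D*g)*g) = 3 + (D*g + g*(D² + D*g)) = 3 + D*g + g*(D² + D*g))
f(V) = V*(18 + V) (f(V) = V*((3 + 1*3 + 1*3² + 3*1²) + V) = V*((3 + 3 + 1*9 + 3*1) + V) = V*((3 + 3 + 9 + 3) + V) = V*(18 + V))
f(155) - 31403 = 155*(18 + 155) - 31403 = 155*173 - 31403 = 26815 - 31403 = -4588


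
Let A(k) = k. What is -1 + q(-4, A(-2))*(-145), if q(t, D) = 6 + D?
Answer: -581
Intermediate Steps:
-1 + q(-4, A(-2))*(-145) = -1 + (6 - 2)*(-145) = -1 + 4*(-145) = -1 - 580 = -581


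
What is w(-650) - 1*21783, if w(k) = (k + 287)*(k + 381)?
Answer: 75864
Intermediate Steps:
w(k) = (287 + k)*(381 + k)
w(-650) - 1*21783 = (109347 + (-650)² + 668*(-650)) - 1*21783 = (109347 + 422500 - 434200) - 21783 = 97647 - 21783 = 75864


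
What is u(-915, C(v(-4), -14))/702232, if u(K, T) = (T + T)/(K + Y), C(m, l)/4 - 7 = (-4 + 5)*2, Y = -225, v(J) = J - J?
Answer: -3/33356020 ≈ -8.9939e-8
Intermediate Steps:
v(J) = 0
C(m, l) = 36 (C(m, l) = 28 + 4*((-4 + 5)*2) = 28 + 4*(1*2) = 28 + 4*2 = 28 + 8 = 36)
u(K, T) = 2*T/(-225 + K) (u(K, T) = (T + T)/(K - 225) = (2*T)/(-225 + K) = 2*T/(-225 + K))
u(-915, C(v(-4), -14))/702232 = (2*36/(-225 - 915))/702232 = (2*36/(-1140))*(1/702232) = (2*36*(-1/1140))*(1/702232) = -6/95*1/702232 = -3/33356020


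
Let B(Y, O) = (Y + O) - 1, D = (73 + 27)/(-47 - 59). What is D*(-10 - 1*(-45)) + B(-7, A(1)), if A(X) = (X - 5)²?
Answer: -1326/53 ≈ -25.019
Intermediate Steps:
A(X) = (-5 + X)²
D = -50/53 (D = 100/(-106) = 100*(-1/106) = -50/53 ≈ -0.94340)
B(Y, O) = -1 + O + Y (B(Y, O) = (O + Y) - 1 = -1 + O + Y)
D*(-10 - 1*(-45)) + B(-7, A(1)) = -50*(-10 - 1*(-45))/53 + (-1 + (-5 + 1)² - 7) = -50*(-10 + 45)/53 + (-1 + (-4)² - 7) = -50/53*35 + (-1 + 16 - 7) = -1750/53 + 8 = -1326/53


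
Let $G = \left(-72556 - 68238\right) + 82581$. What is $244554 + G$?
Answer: $186341$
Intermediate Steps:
$G = -58213$ ($G = \left(-72556 - 68238\right) + 82581 = -140794 + 82581 = -58213$)
$244554 + G = 244554 - 58213 = 186341$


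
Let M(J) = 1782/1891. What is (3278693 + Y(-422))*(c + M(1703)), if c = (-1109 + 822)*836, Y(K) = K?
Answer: -1487383122449730/1891 ≈ -7.8656e+11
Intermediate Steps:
M(J) = 1782/1891 (M(J) = 1782*(1/1891) = 1782/1891)
c = -239932 (c = -287*836 = -239932)
(3278693 + Y(-422))*(c + M(1703)) = (3278693 - 422)*(-239932 + 1782/1891) = 3278271*(-453709630/1891) = -1487383122449730/1891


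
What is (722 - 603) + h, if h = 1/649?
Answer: 77232/649 ≈ 119.00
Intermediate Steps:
h = 1/649 ≈ 0.0015408
(722 - 603) + h = (722 - 603) + 1/649 = 119 + 1/649 = 77232/649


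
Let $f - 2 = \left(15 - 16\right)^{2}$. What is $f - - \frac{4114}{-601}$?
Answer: $- \frac{2311}{601} \approx -3.8453$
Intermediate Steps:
$f = 3$ ($f = 2 + \left(15 - 16\right)^{2} = 2 + \left(-1\right)^{2} = 2 + 1 = 3$)
$f - - \frac{4114}{-601} = 3 - - \frac{4114}{-601} = 3 - \left(-4114\right) \left(- \frac{1}{601}\right) = 3 - \frac{4114}{601} = - \frac{2311}{601}$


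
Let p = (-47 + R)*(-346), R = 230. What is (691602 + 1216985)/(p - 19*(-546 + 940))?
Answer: -1908587/70804 ≈ -26.956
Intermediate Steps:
p = -63318 (p = (-47 + 230)*(-346) = 183*(-346) = -63318)
(691602 + 1216985)/(p - 19*(-546 + 940)) = (691602 + 1216985)/(-63318 - 19*(-546 + 940)) = 1908587/(-63318 - 19*394) = 1908587/(-63318 - 7486) = 1908587/(-70804) = 1908587*(-1/70804) = -1908587/70804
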